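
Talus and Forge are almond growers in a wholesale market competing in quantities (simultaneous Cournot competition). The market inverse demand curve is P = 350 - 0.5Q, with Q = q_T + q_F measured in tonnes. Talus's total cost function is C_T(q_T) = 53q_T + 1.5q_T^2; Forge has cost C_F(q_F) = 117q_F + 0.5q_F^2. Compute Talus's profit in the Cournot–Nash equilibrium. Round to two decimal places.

7592.30

Talus's profit: π_T = (350 - 0.5Q)q_T - (53q_T + (3/2)q_T²). Setting ∂π_T/∂q_T = 0: 297 - 4q_T - (1/2)(q_F) = 0.
Forge's profit: π_F = (350 - 0.5Q)q_F - (117q_F + (1/2)q_F²). Setting ∂π_F/∂q_F = 0: 233 - 2q_F - (1/2)(q_T) = 0.
So q_T = (297 - (1/2)q_F)/4 and q_F = (233 - (1/2)q_T)/2.
Solving the pair: q_T = 1910/31, q_F = 101.0968.
Price P = 350 - (1/2)·162.7097 = 268.6452.
Talus's profit: 268.6452·(1910/31) - 53·(1910/31) - (3/2)(1910/31)² = 7592.2997.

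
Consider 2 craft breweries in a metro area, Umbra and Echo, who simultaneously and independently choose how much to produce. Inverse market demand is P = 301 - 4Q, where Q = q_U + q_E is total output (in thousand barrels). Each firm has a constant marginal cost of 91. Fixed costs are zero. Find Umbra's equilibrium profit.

1225

A representative firm's profit is π_i = q_i(301 - 4Q) - 91q_i.
First-order condition (treating rivals' output as given): 210 - 8q_i - 4q_j = 0.
With identical firms every q_j equals q_i, so q_j = q_i and 210 = 12q_i, giving q_i = 35/2.
Price P = 301 - 4·35 = 161.
Umbra's profit: (161 - 91)·(35/2) = 1225.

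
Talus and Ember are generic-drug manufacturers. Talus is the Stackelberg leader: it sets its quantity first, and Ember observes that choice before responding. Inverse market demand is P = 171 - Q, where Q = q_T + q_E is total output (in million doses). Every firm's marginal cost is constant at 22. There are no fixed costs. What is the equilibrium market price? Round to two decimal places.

59.25

The follower Ember best-responds to any q_T: π_E = (171 - Q)q_E - 22q_E.
Setting the follower's marginal profit to zero, 149 - q_T - 2q_E = 0, i.e. q_E = (149 - q_T)/2.
The leader anticipates this reaction. Substituting into P = 171 - Q gives P = 193/2 - (1/2)q_T, so π_T = (193/2 - (1/2)q_T)q_T - 22q_T.
Maximising: ∂π_T/∂q_T = 149/2 - q_T = 0, giving q_T = 149/2.
Then q_E = (149 - 149/2)/2 = 149/4.
Total output Q = 447/4, so price P = 171 - 447/4 = 237/4.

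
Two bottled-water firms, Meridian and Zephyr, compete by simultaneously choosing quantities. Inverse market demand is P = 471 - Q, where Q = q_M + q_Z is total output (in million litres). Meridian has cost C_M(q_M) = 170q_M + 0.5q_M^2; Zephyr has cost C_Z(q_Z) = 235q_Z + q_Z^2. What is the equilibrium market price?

Meridian's profit: π_M = (471 - Q)q_M - (170q_M + (1/2)q_M²). Setting ∂π_M/∂q_M = 0: 301 - 3q_M - (q_Z) = 0.
Zephyr's profit: π_Z = (471 - Q)q_Z - (235q_Z + q_Z²). Setting ∂π_Z/∂q_Z = 0: 236 - 4q_Z - (q_M) = 0.
So q_M = (301 - q_Z)/3 and q_Z = (236 - q_M)/4.
Solving the pair: q_M = 88, q_Z = 37.
Total output Q = 125, so price P = 471 - 125 = 346.

346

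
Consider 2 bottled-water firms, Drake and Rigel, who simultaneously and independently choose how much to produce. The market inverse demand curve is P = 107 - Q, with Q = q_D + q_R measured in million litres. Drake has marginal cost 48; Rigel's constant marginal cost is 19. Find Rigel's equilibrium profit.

1521

Drake's profit: π_D = (107 - Q)q_D - (48q_D). Setting ∂π_D/∂q_D = 0: 59 - 2q_D - (q_R) = 0.
Rigel's first-order condition: 88 - 2q_R - (q_D) = 0.
Rearranging gives the reaction functions q_D = (59 - q_R)/2 and q_R = (88 - q_D)/2.
Solving the pair: q_D = 10, q_R = 39.
Price P = 107 - 49 = 58.
Rigel's profit: (58 - 19)·39 = 1521.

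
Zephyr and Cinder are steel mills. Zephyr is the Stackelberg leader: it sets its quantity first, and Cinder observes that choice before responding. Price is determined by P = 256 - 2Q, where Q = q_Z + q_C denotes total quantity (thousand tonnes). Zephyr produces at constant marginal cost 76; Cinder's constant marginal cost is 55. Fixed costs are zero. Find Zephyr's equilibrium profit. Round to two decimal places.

The follower Cinder best-responds to any q_Z: π_C = (256 - 2Q)q_C - 55q_C.
∂π_C/∂q_C = 201 - 2q_Z - 4q_C = 0 gives the reaction function q_C = (201 - 2q_Z)/4.
Zephyr substitutes q_C(q_Z) into its own profit: π_Z = q_Z(256 - 2q_Z - (201 - 2q_Z)/2) - 76q_Z = (311/2 - q_Z)q_Z - 76q_Z.
Leader FOC: 159/2 - 2q_Z = 0, so q_Z = 159/4.
Then q_C = (201 - 2·(159/4))/4 = 243/8.
Price P = 256 - 2·(561/8) = 463/4.
Zephyr's profit: (463/4 - 76)·(159/4) = 1580.0625.

1580.06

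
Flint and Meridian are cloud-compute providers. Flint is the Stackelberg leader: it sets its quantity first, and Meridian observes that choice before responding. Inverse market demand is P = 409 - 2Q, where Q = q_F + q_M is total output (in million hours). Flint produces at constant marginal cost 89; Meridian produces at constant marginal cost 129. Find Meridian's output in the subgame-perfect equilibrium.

25

The follower Meridian best-responds to any q_F: π_M = (409 - 2Q)q_M - 129q_M.
Follower FOC: 280 - 2q_F - 4q_M = 0, so q_M(q_F) = (280 - 2q_F)/4.
The leader anticipates this reaction. Substituting into P = 409 - 2Q gives P = 269 - q_F, so π_F = (269 - q_F)q_F - 89q_F.
The leader's first-order condition 180 - 2q_F = 0 yields q_F = 90.
Then q_M = (280 - 2·90)/4 = 25.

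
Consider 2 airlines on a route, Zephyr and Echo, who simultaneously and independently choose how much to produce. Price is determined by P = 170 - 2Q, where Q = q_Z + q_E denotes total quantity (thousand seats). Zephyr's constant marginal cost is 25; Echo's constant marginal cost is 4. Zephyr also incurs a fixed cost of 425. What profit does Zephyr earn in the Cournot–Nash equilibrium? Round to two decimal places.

429.22

Zephyr's profit: π_Z = (170 - 2Q)q_Z - (25q_Z). Setting ∂π_Z/∂q_Z = 0: 145 - 4q_Z - 2(q_E) = 0.
Echo's first-order condition: 166 - 4q_E - 2(q_Z) = 0.
So q_Z = (145 - 2q_E)/4 and q_E = (166 - 2q_Z)/4.
Solving the pair: q_Z = 62/3, q_E = 187/6.
Price P = 170 - 2·(311/6) = 199/3.
Zephyr's profit: (199/3 - 25)·(62/3) - 425 = 429.2222.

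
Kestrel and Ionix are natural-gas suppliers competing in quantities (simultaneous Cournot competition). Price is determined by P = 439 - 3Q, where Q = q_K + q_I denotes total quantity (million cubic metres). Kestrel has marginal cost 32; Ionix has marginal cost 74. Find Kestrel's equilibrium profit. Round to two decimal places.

7466.70

Kestrel's profit: π_K = (439 - 3Q)q_K - (32q_K). Setting ∂π_K/∂q_K = 0: 407 - 6q_K - 3(q_I) = 0.
Ionix's first-order condition: 365 - 6q_I - 3(q_K) = 0.
So q_K = (407 - 3q_I)/6 and q_I = (365 - 3q_K)/6.
Substituting one into the other gives q_K = 449/9 and q_I = 323/9.
Price P = 439 - 3·(772/9) = 545/3.
Kestrel's profit: (545/3 - 32)·(449/9) = 7466.7037.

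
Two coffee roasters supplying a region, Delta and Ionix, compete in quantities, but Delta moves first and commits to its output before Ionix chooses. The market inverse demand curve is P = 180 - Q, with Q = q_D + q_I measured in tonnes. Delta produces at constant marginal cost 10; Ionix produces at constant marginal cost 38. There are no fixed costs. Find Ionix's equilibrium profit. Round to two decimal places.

462.25

Solve by backward induction. Given q_D, the follower Ionix maximises π_I = (180 - q_D - q_I)q_I - 38q_I.
Setting the follower's marginal profit to zero, 142 - q_D - 2q_I = 0, i.e. q_I = (142 - q_D)/2.
The leader anticipates this reaction. Substituting into P = 180 - Q gives P = 109 - (1/2)q_D, so π_D = (109 - (1/2)q_D)q_D - 10q_D.
The leader's first-order condition 99 - q_D = 0 yields q_D = 99.
Then q_I = (142 - 99)/2 = 43/2.
Price P = 180 - 241/2 = 119/2.
Ionix's profit: (119/2 - 38)·(43/2) = 1849/4.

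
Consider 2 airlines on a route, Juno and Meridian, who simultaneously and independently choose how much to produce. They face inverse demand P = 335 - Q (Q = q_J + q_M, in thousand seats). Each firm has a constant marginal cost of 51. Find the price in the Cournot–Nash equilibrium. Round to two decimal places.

A representative firm's profit is π_i = q_i(335 - Q) - 51q_i.
First-order condition (treating rivals' output as given): 284 - 2q_i - q_j = 0.
With identical firms every q_j equals q_i, so q_j = q_i and 284 = 3q_i, giving q_i = 284/3.
Total output Q = 568/3, so price P = 335 - 568/3 = 437/3.

145.67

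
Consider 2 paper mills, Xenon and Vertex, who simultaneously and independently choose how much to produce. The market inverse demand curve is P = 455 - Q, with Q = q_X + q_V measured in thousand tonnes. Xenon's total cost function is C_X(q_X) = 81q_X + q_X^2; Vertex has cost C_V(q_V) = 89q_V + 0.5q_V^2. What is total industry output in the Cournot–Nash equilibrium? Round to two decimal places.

Xenon's profit: π_X = (455 - Q)q_X - (81q_X + q_X²). Setting ∂π_X/∂q_X = 0: 374 - 4q_X - (q_V) = 0.
Vertex's profit: π_V = (455 - Q)q_V - (89q_V + (1/2)q_V²). Setting ∂π_V/∂q_V = 0: 366 - 3q_V - (q_X) = 0.
Rearranging gives the reaction functions q_X = (374 - q_V)/4 and q_V = (366 - q_X)/3.
Substituting one into the other gives q_X = 756/11 and q_V = 1090/11.
Total output Q = 756/11 + 1090/11 = 1846/11.

167.82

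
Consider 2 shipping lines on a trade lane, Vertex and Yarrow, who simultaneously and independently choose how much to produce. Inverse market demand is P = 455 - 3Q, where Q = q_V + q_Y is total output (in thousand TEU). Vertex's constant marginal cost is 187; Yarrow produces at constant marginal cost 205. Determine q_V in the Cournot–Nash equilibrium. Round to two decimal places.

Vertex's profit: π_V = (455 - 3Q)q_V - (187q_V). Setting ∂π_V/∂q_V = 0: 268 - 6q_V - 3(q_Y) = 0.
Yarrow's profit: π_Y = (455 - 3Q)q_Y - (205q_Y). Setting ∂π_Y/∂q_Y = 0: 250 - 6q_Y - 3(q_V) = 0.
Best responses: q_V = (268 - 3q_Y)/6, q_Y = (250 - 3q_V)/6.
Solving the pair: q_V = 286/9, q_Y = 232/9.

31.78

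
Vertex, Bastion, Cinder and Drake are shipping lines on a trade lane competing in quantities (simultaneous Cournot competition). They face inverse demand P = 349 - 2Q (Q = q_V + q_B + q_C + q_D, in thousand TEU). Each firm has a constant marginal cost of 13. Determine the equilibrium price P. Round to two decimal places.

A representative firm's profit is π_i = q_i(349 - 2Q) - 13q_i.
First-order condition (treating rivals' output as given): 336 - 4q_i - 2·Σ_{j≠i} q_j = 0.
By symmetry each firm produces the same amount; substituting Σ_{j≠i} q_j = 3q_i yields q_i = 336/10 = 168/5.
Total output Q = 672/5, so price P = 349 - 2·(672/5) = 401/5.

80.20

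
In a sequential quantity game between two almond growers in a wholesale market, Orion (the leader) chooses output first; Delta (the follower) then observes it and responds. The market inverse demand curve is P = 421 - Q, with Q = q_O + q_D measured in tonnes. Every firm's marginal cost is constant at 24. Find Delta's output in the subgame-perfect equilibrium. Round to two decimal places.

The follower Delta best-responds to any q_O: π_D = (421 - Q)q_D - 24q_D.
Follower FOC: 397 - q_O - 2q_D = 0, so q_D(q_O) = (397 - q_O)/2.
The leader anticipates this reaction. Substituting into P = 421 - Q gives P = 445/2 - (1/2)q_O, so π_O = (445/2 - (1/2)q_O)q_O - 24q_O.
Maximising: ∂π_O/∂q_O = 397/2 - q_O = 0, giving q_O = 397/2.
Then q_D = (397 - 397/2)/2 = 397/4.

99.25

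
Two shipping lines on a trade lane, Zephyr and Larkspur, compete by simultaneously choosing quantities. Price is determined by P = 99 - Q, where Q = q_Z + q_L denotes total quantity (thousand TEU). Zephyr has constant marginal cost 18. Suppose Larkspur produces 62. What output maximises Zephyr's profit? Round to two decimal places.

With the rival's output fixed at 62, Zephyr's profit is π_Z = (99 - 62 - q_Z)q_Z - (18q_Z) = (37 - q_Z)q_Z - (18q_Z).
∂π_Z/∂q_Z = 19 - 2q_Z = 0, so q_Z = 19/2.

9.50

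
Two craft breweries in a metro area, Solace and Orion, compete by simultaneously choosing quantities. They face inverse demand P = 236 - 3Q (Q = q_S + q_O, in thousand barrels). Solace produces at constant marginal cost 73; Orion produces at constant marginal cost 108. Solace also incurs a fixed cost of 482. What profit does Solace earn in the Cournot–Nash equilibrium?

Solace's profit: π_S = (236 - 3Q)q_S - (73q_S). Setting ∂π_S/∂q_S = 0: 163 - 6q_S - 3(q_O) = 0.
Orion's first-order condition: 128 - 6q_O - 3(q_S) = 0.
Best responses: q_S = (163 - 3q_O)/6, q_O = (128 - 3q_S)/6.
Solving the pair: q_S = 22, q_O = 31/3.
Price P = 236 - 3·(97/3) = 139.
Solace's profit: (139 - 73)·22 - 482 = 970.

970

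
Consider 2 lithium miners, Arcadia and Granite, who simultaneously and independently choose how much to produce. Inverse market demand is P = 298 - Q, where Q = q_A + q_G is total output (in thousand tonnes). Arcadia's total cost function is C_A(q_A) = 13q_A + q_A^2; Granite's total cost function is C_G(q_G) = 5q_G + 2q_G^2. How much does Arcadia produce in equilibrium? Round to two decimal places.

Arcadia's profit: π_A = (298 - Q)q_A - (13q_A + q_A²). Setting ∂π_A/∂q_A = 0: 285 - 4q_A - (q_G) = 0.
Granite's profit: π_G = (298 - Q)q_G - (5q_G + 2q_G²). Setting ∂π_G/∂q_G = 0: 293 - 6q_G - (q_A) = 0.
Best responses: q_A = (285 - q_G)/4, q_G = (293 - q_A)/6.
Substituting one into the other gives q_A = 1417/23 and q_G = 887/23.

61.61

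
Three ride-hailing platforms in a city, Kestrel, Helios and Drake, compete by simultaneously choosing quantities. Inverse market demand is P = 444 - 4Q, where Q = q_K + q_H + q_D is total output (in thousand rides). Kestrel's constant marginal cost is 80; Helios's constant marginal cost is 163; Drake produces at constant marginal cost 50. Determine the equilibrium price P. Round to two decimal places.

184.25

Kestrel's profit: π_K = (444 - 4Q)q_K - (80q_K). Setting ∂π_K/∂q_K = 0: 364 - 8q_K - 4(q_H + q_D) = 0.
Helios's first-order condition: 281 - 8q_H - 4(q_K + q_D) = 0.
Drake's first-order condition: 394 - 8q_D - 4(q_K + q_H) = 0.
Adding the 3 conditions: 1039 − 8Q − 8Q = 0, i.e. Q = 1039/16.
Back-substituting: q_K = (364 − 1039/4)/4 = 417/16, q_H = (281 − 1039/4)/4 = 85/16, q_D = (394 − 1039/4)/4 = 537/16.
Total output Q = 1039/16, so price P = 444 - 4·(1039/16) = 737/4.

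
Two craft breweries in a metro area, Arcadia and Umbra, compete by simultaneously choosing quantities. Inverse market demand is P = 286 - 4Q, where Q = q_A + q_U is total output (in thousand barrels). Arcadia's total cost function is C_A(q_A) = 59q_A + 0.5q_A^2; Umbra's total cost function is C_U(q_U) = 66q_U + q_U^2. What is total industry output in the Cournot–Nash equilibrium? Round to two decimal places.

Arcadia's profit: π_A = (286 - 4Q)q_A - (59q_A + (1/2)q_A²). Setting ∂π_A/∂q_A = 0: 227 - 9q_A - 4(q_U) = 0.
Umbra's first-order condition: 220 - 10q_U - 4(q_A) = 0.
So q_A = (227 - 4q_U)/9 and q_U = (220 - 4q_A)/10.
Solving the pair: q_A = 695/37, q_U = 536/37.
Total output Q = 695/37 + 536/37 = 1231/37.

33.27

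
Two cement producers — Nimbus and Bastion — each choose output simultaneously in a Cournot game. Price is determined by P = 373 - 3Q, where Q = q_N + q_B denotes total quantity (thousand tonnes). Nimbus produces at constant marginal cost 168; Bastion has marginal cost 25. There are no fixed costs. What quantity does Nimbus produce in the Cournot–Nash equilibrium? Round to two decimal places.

6.89

Nimbus's profit: π_N = (373 - 3Q)q_N - (168q_N). Setting ∂π_N/∂q_N = 0: 205 - 6q_N - 3(q_B) = 0.
Bastion's first-order condition: 348 - 6q_B - 3(q_N) = 0.
So q_N = (205 - 3q_B)/6 and q_B = (348 - 3q_N)/6.
Substituting one into the other gives q_N = 62/9 and q_B = 491/9.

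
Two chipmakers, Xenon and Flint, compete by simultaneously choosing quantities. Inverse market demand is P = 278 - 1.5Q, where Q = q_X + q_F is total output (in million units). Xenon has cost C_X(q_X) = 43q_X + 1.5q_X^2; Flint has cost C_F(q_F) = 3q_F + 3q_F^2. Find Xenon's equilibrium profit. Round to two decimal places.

3246.94

Xenon's profit: π_X = (278 - 1.5Q)q_X - (43q_X + (3/2)q_X²). Setting ∂π_X/∂q_X = 0: 235 - 6q_X - (3/2)(q_F) = 0.
Flint's profit: π_F = (278 - 1.5Q)q_F - (3q_F + 3q_F²). Setting ∂π_F/∂q_F = 0: 275 - 9q_F - (3/2)(q_X) = 0.
Rearranging gives the reaction functions q_X = (235 - (3/2)q_F)/6 and q_F = (275 - (3/2)q_X)/9.
Substituting one into the other gives q_X = 32.8986 and q_F = 1730/69.
Price P = 278 - (3/2)·57.9710 = 191.0435.
Xenon's profit: 191.0435·32.8986 - 43·32.8986 - (3/2)·32.8986² = 3246.9439.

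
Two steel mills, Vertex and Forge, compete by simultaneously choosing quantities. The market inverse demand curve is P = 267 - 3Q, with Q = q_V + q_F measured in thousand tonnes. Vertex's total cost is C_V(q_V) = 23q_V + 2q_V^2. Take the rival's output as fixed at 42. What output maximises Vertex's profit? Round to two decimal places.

11.80

With the rival's output fixed at 42, Vertex's profit is π_V = (267 - 3·42 - 3q_V)q_V - (23q_V + 2q_V²) = (141 - 3q_V)q_V - (23q_V + 2q_V²).
∂π_V/∂q_V = 118 - 10q_V = 0, so q_V = 59/5.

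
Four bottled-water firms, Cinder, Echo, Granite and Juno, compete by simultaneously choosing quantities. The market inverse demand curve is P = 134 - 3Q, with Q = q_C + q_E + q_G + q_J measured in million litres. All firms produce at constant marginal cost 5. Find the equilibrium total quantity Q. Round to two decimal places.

Each firm earns π_i = (134 - 3Q)q_i - 5q_i.
First-order condition (treating rivals' output as given): 129 - 6q_i - 3·Σ_{j≠i} q_j = 0.
With identical firms every q_j equals q_i, so Σ_{j≠i} q_j = 3q_i and 129 = 15q_i, giving q_i = 43/5.
Total output Q = 43/5 + 43/5 + 43/5 + 43/5 = 172/5.

34.40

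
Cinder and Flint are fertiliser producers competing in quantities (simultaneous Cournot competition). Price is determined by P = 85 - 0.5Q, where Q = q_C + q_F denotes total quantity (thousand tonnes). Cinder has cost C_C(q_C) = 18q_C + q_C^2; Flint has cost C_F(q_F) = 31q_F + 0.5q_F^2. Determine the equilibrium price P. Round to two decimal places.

64.52

Cinder's profit: π_C = (85 - 0.5Q)q_C - (18q_C + q_C²). Setting ∂π_C/∂q_C = 0: 67 - 3q_C - (1/2)(q_F) = 0.
Flint's first-order condition: 54 - 2q_F - (1/2)(q_C) = 0.
So q_C = (67 - (1/2)q_F)/3 and q_F = (54 - (1/2)q_C)/2.
Substituting one into the other gives q_C = 428/23 and q_F = 514/23.
Total output Q = 942/23, so price P = 85 - (1/2)·(942/23) = 1484/23.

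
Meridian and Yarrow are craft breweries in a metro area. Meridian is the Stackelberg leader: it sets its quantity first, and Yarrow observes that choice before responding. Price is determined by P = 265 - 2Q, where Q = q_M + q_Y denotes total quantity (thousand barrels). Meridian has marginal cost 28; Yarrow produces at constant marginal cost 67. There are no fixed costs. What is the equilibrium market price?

97

The follower Yarrow best-responds to any q_M: π_Y = (265 - 2Q)q_Y - 67q_Y.
∂π_Y/∂q_Y = 198 - 2q_M - 4q_Y = 0 gives the reaction function q_Y = (198 - 2q_M)/4.
The leader anticipates this reaction. Substituting into P = 265 - 2Q gives P = 166 - q_M, so π_M = (166 - q_M)q_M - 28q_M.
Leader FOC: 138 - 2q_M = 0, so q_M = 69.
Then q_Y = (198 - 2·69)/4 = 15.
Total output Q = 84, so price P = 265 - 2·84 = 97.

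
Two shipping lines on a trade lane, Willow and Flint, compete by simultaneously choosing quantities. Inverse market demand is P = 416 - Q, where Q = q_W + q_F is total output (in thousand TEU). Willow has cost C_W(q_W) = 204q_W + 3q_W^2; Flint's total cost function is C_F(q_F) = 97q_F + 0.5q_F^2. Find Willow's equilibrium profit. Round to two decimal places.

759.84

Willow's profit: π_W = (416 - Q)q_W - (204q_W + 3q_W²). Setting ∂π_W/∂q_W = 0: 212 - 8q_W - (q_F) = 0.
Flint's first-order condition: 319 - 3q_F - (q_W) = 0.
Rearranging gives the reaction functions q_W = (212 - q_F)/8 and q_F = (319 - q_W)/3.
Solving the pair: q_W = 317/23, q_F = 101.7391.
Price P = 416 - 115.5217 = 300.4783.
Willow's profit: 300.4783·(317/23) - 204·(317/23) - 3(317/23)² = 759.8412.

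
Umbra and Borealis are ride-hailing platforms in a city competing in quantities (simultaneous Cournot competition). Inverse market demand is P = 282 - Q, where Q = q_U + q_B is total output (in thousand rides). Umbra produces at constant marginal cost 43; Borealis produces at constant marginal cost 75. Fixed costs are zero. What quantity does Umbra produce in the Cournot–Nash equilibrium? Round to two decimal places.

Umbra's profit: π_U = (282 - Q)q_U - (43q_U). Setting ∂π_U/∂q_U = 0: 239 - 2q_U - (q_B) = 0.
Borealis's profit: π_B = (282 - Q)q_B - (75q_B). Setting ∂π_B/∂q_B = 0: 207 - 2q_B - (q_U) = 0.
So q_U = (239 - q_B)/2 and q_B = (207 - q_U)/2.
Substituting one into the other gives q_U = 271/3 and q_B = 175/3.

90.33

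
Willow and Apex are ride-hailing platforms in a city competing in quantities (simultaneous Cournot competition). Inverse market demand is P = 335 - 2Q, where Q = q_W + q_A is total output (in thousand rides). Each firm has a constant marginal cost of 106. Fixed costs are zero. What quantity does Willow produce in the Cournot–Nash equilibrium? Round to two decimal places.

38.17

A representative firm's profit is π_i = q_i(335 - 2Q) - 106q_i.
First-order condition (treating rivals' output as given): 229 - 4q_i - 2q_j = 0.
By symmetry each firm produces the same amount; substituting q_j = q_i yields q_i = 229/6.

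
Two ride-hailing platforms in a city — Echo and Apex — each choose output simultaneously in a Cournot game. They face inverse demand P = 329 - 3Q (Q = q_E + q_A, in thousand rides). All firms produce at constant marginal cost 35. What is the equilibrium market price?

A representative firm's profit is π_i = q_i(329 - 3Q) - 35q_i.
First-order condition (treating rivals' output as given): 294 - 6q_i - 3q_j = 0.
With identical firms every q_j equals q_i, so q_j = q_i and 294 = 9q_i, giving q_i = 98/3.
Total output Q = 196/3, so price P = 329 - 3·(196/3) = 133.

133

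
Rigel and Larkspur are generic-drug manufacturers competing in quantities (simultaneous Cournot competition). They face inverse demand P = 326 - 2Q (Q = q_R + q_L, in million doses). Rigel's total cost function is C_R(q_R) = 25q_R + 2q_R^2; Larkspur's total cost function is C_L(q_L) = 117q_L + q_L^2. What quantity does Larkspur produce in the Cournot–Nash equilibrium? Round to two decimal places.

Rigel's profit: π_R = (326 - 2Q)q_R - (25q_R + 2q_R²). Setting ∂π_R/∂q_R = 0: 301 - 8q_R - 2(q_L) = 0.
Larkspur's profit: π_L = (326 - 2Q)q_L - (117q_L + q_L²). Setting ∂π_L/∂q_L = 0: 209 - 6q_L - 2(q_R) = 0.
Rearranging gives the reaction functions q_R = (301 - 2q_L)/8 and q_L = (209 - 2q_R)/6.
Solving the pair: q_R = 347/11, q_L = 535/22.

24.32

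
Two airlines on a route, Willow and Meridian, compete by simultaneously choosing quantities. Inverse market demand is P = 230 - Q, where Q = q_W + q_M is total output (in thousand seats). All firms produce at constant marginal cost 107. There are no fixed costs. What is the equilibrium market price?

A representative firm's profit is π_i = q_i(230 - Q) - 107q_i.
First-order condition (treating rivals' output as given): 123 - 2q_i - q_j = 0.
By symmetry each firm produces the same amount; substituting q_j = q_i yields q_i = 123/3 = 41.
Total output Q = 82, so price P = 230 - 82 = 148.

148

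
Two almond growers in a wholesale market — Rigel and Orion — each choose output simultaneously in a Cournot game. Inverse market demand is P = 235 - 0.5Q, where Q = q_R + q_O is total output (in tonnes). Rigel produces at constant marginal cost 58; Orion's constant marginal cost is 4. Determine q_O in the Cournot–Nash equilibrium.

190

Rigel's profit: π_R = (235 - 0.5Q)q_R - (58q_R). Setting ∂π_R/∂q_R = 0: 177 - q_R - (1/2)(q_O) = 0.
Orion's profit: π_O = (235 - 0.5Q)q_O - (4q_O). Setting ∂π_O/∂q_O = 0: 231 - q_O - (1/2)(q_R) = 0.
Best responses: q_R = (177 - (1/2)q_O), q_O = (231 - (1/2)q_R).
Solving the pair: q_R = 82, q_O = 190.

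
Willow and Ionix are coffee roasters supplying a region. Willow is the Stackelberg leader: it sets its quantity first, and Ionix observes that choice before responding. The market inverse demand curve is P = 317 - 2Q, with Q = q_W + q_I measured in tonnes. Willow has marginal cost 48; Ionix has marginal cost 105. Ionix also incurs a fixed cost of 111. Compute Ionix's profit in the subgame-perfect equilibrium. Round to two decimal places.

Solve by backward induction. Given q_W, the follower Ionix maximises π_I = (317 - 2q_W - 2q_I)q_I - 105q_I.
∂π_I/∂q_I = 212 - 2q_W - 4q_I = 0 gives the reaction function q_I = (212 - 2q_W)/4.
The leader anticipates this reaction. Substituting into P = 317 - 2Q gives P = 211 - q_W, so π_W = (211 - q_W)q_W - 48q_W.
Maximising: ∂π_W/∂q_W = 163 - 2q_W = 0, giving q_W = 163/2.
Then q_I = (212 - 2·(163/2))/4 = 49/4.
Price P = 317 - 2·(375/4) = 259/2.
Ionix's profit: (259/2 - 105)·(49/4) - 111 = 1513/8.

189.13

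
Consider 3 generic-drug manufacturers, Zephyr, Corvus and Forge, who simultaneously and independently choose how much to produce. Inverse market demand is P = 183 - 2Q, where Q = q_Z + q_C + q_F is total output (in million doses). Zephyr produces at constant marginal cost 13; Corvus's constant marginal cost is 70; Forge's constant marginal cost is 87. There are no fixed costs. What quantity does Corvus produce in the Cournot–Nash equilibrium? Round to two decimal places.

Zephyr's profit: π_Z = (183 - 2Q)q_Z - (13q_Z). Setting ∂π_Z/∂q_Z = 0: 170 - 4q_Z - 2(q_C + q_F) = 0.
Corvus's profit: π_C = (183 - 2Q)q_C - (70q_C). Setting ∂π_C/∂q_C = 0: 113 - 4q_C - 2(q_Z + q_F) = 0.
Forge's first-order condition: 96 - 4q_F - 2(q_Z + q_C) = 0.
Adding the 3 conditions: 379 − 4Q − 4Q = 0, i.e. Q = 379/8.
Back-substituting: q_Z = (170 − 379/4)/2 = 301/8, q_C = (113 − 379/4)/2 = 73/8, q_F = (96 − 379/4)/2 = 5/8.

9.13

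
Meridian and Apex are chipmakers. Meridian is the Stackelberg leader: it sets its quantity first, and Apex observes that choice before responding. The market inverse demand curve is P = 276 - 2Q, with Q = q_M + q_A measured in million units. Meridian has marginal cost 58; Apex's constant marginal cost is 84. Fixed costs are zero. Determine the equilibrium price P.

119

Solve by backward induction. Given q_M, the follower Apex maximises π_A = (276 - 2q_M - 2q_A)q_A - 84q_A.
Setting the follower's marginal profit to zero, 192 - 2q_M - 4q_A = 0, i.e. q_A = (192 - 2q_M)/4.
The leader anticipates this reaction. Substituting into P = 276 - 2Q gives P = 180 - q_M, so π_M = (180 - q_M)q_M - 58q_M.
Leader FOC: 122 - 2q_M = 0, so q_M = 61.
Then q_A = (192 - 2·61)/4 = 35/2.
Total output Q = 157/2, so price P = 276 - 2·(157/2) = 119.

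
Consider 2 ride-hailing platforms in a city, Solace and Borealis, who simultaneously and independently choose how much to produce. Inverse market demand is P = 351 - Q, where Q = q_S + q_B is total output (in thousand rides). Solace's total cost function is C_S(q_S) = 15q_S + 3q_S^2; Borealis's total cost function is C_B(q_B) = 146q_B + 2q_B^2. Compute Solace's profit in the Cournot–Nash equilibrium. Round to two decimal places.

Solace's profit: π_S = (351 - Q)q_S - (15q_S + 3q_S²). Setting ∂π_S/∂q_S = 0: 336 - 8q_S - (q_B) = 0.
Borealis's profit: π_B = (351 - Q)q_B - (146q_B + 2q_B²). Setting ∂π_B/∂q_B = 0: 205 - 6q_B - (q_S) = 0.
So q_S = (336 - q_B)/8 and q_B = (205 - q_S)/6.
Substituting one into the other gives q_S = 1811/47 and q_B = 1304/47.
Price P = 351 - 66.2766 = 284.7234.
Solace's profit: 284.7234·(1811/47) - 15·(1811/47) - 3(1811/47)² = 5938.8339.

5938.83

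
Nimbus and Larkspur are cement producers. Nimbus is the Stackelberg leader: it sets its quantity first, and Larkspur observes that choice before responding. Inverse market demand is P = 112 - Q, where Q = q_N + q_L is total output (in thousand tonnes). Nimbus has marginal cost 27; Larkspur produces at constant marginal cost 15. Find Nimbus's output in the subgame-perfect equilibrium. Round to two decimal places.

The follower Larkspur best-responds to any q_N: π_L = (112 - Q)q_L - 15q_L.
∂π_L/∂q_L = 97 - q_N - 2q_L = 0 gives the reaction function q_L = (97 - q_N)/2.
The leader anticipates this reaction. Substituting into P = 112 - Q gives P = 127/2 - (1/2)q_N, so π_N = (127/2 - (1/2)q_N)q_N - 27q_N.
Leader FOC: 73/2 - q_N = 0, so q_N = 73/2.
Then q_L = (97 - 73/2)/2 = 121/4.

36.50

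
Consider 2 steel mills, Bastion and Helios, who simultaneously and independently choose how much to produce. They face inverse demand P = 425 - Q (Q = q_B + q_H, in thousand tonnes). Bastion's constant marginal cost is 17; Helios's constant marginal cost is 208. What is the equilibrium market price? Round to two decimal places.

Bastion's profit: π_B = (425 - Q)q_B - (17q_B). Setting ∂π_B/∂q_B = 0: 408 - 2q_B - (q_H) = 0.
Helios's profit: π_H = (425 - Q)q_H - (208q_H). Setting ∂π_H/∂q_H = 0: 217 - 2q_H - (q_B) = 0.
Rearranging gives the reaction functions q_B = (408 - q_H)/2 and q_H = (217 - q_B)/2.
Solving the pair: q_B = 599/3, q_H = 26/3.
Total output Q = 625/3, so price P = 425 - 625/3 = 650/3.

216.67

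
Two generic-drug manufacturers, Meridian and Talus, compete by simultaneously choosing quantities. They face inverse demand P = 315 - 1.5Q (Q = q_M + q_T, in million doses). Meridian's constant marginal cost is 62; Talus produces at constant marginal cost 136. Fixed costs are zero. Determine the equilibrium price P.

171

Meridian's profit: π_M = (315 - 1.5Q)q_M - (62q_M). Setting ∂π_M/∂q_M = 0: 253 - 3q_M - (3/2)(q_T) = 0.
Talus's first-order condition: 179 - 3q_T - (3/2)(q_M) = 0.
Rearranging gives the reaction functions q_M = (253 - (3/2)q_T)/3 and q_T = (179 - (3/2)q_M)/3.
Substituting one into the other gives q_M = 218/3 and q_T = 70/3.
Total output Q = 96, so price P = 315 - (3/2)·96 = 171.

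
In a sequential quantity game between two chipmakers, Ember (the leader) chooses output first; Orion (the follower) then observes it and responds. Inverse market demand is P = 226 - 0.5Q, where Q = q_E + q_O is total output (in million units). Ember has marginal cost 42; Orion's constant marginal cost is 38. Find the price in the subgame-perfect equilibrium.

Solve by backward induction. Given q_E, the follower Orion maximises π_O = (226 - (1/2)q_E - (1/2)q_O)q_O - 38q_O.
Follower FOC: 188 - (1/2)q_E - q_O = 0, so q_O(q_E) = (188 - (1/2)q_E).
The leader anticipates this reaction. Substituting into P = 226 - 0.5Q gives P = 132 - (1/4)q_E, so π_E = (132 - (1/4)q_E)q_E - 42q_E.
Leader FOC: 90 - (1/2)q_E = 0, so q_E = 180.
Then q_O = (188 - (1/2)·180) = 98.
Total output Q = 278, so price P = 226 - (1/2)·278 = 87.

87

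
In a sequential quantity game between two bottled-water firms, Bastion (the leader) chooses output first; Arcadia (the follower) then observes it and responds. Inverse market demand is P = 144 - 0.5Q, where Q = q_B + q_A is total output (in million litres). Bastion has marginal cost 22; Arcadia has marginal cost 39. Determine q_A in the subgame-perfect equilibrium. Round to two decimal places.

35.50

The follower Arcadia best-responds to any q_B: π_A = (144 - 0.5Q)q_A - 39q_A.
Setting the follower's marginal profit to zero, 105 - (1/2)q_B - q_A = 0, i.e. q_A = (105 - (1/2)q_B).
The leader anticipates this reaction. Substituting into P = 144 - 0.5Q gives P = 183/2 - (1/4)q_B, so π_B = (183/2 - (1/4)q_B)q_B - 22q_B.
Maximising: ∂π_B/∂q_B = 139/2 - (1/2)q_B = 0, giving q_B = 139.
Then q_A = (105 - (1/2)·139) = 71/2.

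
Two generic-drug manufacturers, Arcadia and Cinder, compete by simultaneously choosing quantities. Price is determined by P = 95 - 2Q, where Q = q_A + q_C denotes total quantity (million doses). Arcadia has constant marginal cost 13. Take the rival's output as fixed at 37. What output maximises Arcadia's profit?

2

With the rival's output fixed at 37, Arcadia's profit is π_A = (95 - 2·37 - 2q_A)q_A - (13q_A) = (21 - 2q_A)q_A - (13q_A).
∂π_A/∂q_A = 8 - 4q_A = 0, so q_A = 2.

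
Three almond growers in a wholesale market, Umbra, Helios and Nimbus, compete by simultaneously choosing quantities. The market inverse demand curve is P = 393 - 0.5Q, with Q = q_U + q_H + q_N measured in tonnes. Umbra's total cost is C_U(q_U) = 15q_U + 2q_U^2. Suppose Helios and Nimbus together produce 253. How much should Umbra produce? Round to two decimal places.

With rivals' combined output fixed at 253, Umbra's profit is π_U = (393 - (1/2)·253 - (1/2)q_U)q_U - (15q_U + 2q_U²) = (533/2 - (1/2)q_U)q_U - (15q_U + 2q_U²).
∂π_U/∂q_U = 503/2 - 5q_U = 0, so q_U = 503/10.

50.30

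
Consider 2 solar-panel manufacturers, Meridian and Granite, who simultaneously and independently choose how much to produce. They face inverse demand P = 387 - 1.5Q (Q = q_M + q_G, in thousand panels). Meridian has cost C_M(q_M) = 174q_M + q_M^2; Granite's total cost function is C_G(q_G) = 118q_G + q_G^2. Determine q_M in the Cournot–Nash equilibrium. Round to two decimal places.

29.08

Meridian's profit: π_M = (387 - 1.5Q)q_M - (174q_M + q_M²). Setting ∂π_M/∂q_M = 0: 213 - 5q_M - (3/2)(q_G) = 0.
Granite's profit: π_G = (387 - 1.5Q)q_G - (118q_G + q_G²). Setting ∂π_G/∂q_G = 0: 269 - 5q_G - (3/2)(q_M) = 0.
Rearranging gives the reaction functions q_M = (213 - (3/2)q_G)/5 and q_G = (269 - (3/2)q_M)/5.
Solving the pair: q_M = 378/13, q_G = 586/13.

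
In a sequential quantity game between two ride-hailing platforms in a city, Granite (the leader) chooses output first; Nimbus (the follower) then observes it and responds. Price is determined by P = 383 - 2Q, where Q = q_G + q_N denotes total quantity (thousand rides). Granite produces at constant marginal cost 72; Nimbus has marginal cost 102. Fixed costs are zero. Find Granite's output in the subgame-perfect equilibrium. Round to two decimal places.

The follower Nimbus best-responds to any q_G: π_N = (383 - 2Q)q_N - 102q_N.
Setting the follower's marginal profit to zero, 281 - 2q_G - 4q_N = 0, i.e. q_N = (281 - 2q_G)/4.
The leader anticipates this reaction. Substituting into P = 383 - 2Q gives P = 485/2 - q_G, so π_G = (485/2 - q_G)q_G - 72q_G.
Leader FOC: 341/2 - 2q_G = 0, so q_G = 341/4.
Then q_N = (281 - 2·(341/4))/4 = 221/8.

85.25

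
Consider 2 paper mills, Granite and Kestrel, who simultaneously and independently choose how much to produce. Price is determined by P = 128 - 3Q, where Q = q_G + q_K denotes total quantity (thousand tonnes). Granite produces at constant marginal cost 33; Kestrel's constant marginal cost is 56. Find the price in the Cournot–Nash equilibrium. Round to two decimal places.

72.33

Granite's profit: π_G = (128 - 3Q)q_G - (33q_G). Setting ∂π_G/∂q_G = 0: 95 - 6q_G - 3(q_K) = 0.
Kestrel's first-order condition: 72 - 6q_K - 3(q_G) = 0.
Rearranging gives the reaction functions q_G = (95 - 3q_K)/6 and q_K = (72 - 3q_G)/6.
Solving the pair: q_G = 118/9, q_K = 49/9.
Total output Q = 167/9, so price P = 128 - 3·(167/9) = 217/3.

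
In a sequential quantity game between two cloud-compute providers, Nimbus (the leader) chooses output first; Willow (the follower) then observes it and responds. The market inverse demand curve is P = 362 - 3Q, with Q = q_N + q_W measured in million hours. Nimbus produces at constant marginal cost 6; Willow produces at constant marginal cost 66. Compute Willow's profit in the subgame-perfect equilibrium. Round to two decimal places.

645.33

The follower Willow best-responds to any q_N: π_W = (362 - 3Q)q_W - 66q_W.
Setting the follower's marginal profit to zero, 296 - 3q_N - 6q_W = 0, i.e. q_W = (296 - 3q_N)/6.
Nimbus substitutes q_W(q_N) into its own profit: π_N = q_N(362 - 3q_N - (296 - 3q_N)/2) - 6q_N = (214 - (3/2)q_N)q_N - 6q_N.
Leader FOC: 208 - 3q_N = 0, so q_N = 208/3.
Then q_W = (296 - 3·(208/3))/6 = 44/3.
Price P = 362 - 3·84 = 110.
Willow's profit: (110 - 66)·(44/3) = 1936/3.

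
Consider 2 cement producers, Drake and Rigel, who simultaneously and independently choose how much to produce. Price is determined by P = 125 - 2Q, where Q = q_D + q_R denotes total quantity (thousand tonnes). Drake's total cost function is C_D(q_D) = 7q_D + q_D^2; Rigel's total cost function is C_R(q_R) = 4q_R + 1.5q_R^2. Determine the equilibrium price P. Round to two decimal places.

Drake's profit: π_D = (125 - 2Q)q_D - (7q_D + q_D²). Setting ∂π_D/∂q_D = 0: 118 - 6q_D - 2(q_R) = 0.
Rigel's first-order condition: 121 - 7q_R - 2(q_D) = 0.
Best responses: q_D = (118 - 2q_R)/6, q_R = (121 - 2q_D)/7.
Substituting one into the other gives q_D = 292/19 and q_R = 245/19.
Total output Q = 537/19, so price P = 125 - 2·(537/19) = 1301/19.

68.47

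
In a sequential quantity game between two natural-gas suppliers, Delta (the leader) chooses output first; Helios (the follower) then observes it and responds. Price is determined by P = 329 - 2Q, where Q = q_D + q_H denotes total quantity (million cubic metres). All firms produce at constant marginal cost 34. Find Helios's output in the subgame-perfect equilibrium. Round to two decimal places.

Solve by backward induction. Given q_D, the follower Helios maximises π_H = (329 - 2q_D - 2q_H)q_H - 34q_H.
Follower FOC: 295 - 2q_D - 4q_H = 0, so q_H(q_D) = (295 - 2q_D)/4.
Delta substitutes q_H(q_D) into its own profit: π_D = q_D(329 - 2q_D - (295 - 2q_D)/2) - 34q_D = (363/2 - q_D)q_D - 34q_D.
Leader FOC: 295/2 - 2q_D = 0, so q_D = 295/4.
Then q_H = (295 - 2·(295/4))/4 = 295/8.

36.88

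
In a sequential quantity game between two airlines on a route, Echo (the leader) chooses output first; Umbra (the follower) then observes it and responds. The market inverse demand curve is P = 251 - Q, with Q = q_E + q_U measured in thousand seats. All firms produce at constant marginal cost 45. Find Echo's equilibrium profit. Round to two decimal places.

Solve by backward induction. Given q_E, the follower Umbra maximises π_U = (251 - q_E - q_U)q_U - 45q_U.
Follower FOC: 206 - q_E - 2q_U = 0, so q_U(q_E) = (206 - q_E)/2.
Echo substitutes q_U(q_E) into its own profit: π_E = q_E(251 - q_E - (206 - q_E)/2) - 45q_E = (148 - (1/2)q_E)q_E - 45q_E.
The leader's first-order condition 103 - q_E = 0 yields q_E = 103.
Then q_U = (206 - 103)/2 = 103/2.
Price P = 251 - 309/2 = 193/2.
Echo's profit: (193/2 - 45)·103 = 5304.5000.

5304.50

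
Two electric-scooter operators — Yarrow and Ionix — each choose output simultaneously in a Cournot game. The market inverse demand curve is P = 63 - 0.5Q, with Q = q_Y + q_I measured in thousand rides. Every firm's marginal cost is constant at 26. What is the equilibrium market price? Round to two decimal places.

38.33

Each firm earns π_i = (63 - 0.5Q)q_i - 26q_i.
First-order condition (treating rivals' output as given): 37 - q_i - (1/2)q_j = 0.
By symmetry each firm produces the same amount; substituting q_j = q_i yields q_i = 37/(3/2) = 74/3.
Total output Q = 148/3, so price P = 63 - (1/2)·(148/3) = 115/3.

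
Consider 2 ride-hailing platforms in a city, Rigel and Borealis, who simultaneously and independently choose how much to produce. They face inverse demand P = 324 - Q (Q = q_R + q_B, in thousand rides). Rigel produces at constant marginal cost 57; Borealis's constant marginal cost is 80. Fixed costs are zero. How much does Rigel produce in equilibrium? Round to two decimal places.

96.67

Rigel's profit: π_R = (324 - Q)q_R - (57q_R). Setting ∂π_R/∂q_R = 0: 267 - 2q_R - (q_B) = 0.
Borealis's profit: π_B = (324 - Q)q_B - (80q_B). Setting ∂π_B/∂q_B = 0: 244 - 2q_B - (q_R) = 0.
So q_R = (267 - q_B)/2 and q_B = (244 - q_R)/2.
Substituting one into the other gives q_R = 290/3 and q_B = 221/3.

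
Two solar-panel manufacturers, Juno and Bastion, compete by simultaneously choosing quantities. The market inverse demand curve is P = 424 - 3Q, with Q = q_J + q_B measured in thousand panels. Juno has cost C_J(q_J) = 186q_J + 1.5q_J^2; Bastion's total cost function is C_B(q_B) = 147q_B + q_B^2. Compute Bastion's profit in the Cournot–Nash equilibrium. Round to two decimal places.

3189.56

Juno's profit: π_J = (424 - 3Q)q_J - (186q_J + (3/2)q_J²). Setting ∂π_J/∂q_J = 0: 238 - 9q_J - 3(q_B) = 0.
Bastion's profit: π_B = (424 - 3Q)q_B - (147q_B + q_B²). Setting ∂π_B/∂q_B = 0: 277 - 8q_B - 3(q_J) = 0.
So q_J = (238 - 3q_B)/9 and q_B = (277 - 3q_J)/8.
Substituting one into the other gives q_J = 1073/63 and q_B = 593/21.
Price P = 424 - 3·45.2698 = 288.1905.
Bastion's profit: 288.1905·(593/21) - 147·(593/21) - (593/21)² = 3189.5601.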